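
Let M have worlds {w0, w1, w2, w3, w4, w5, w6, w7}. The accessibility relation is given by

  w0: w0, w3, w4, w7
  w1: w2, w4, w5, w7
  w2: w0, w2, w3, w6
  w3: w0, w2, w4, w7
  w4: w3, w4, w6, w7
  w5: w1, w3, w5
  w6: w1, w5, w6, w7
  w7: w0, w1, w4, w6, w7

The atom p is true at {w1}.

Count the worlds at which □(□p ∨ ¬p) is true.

5

w0: successors {w0, w3, w4, w7}; □p ∨ ¬p there: w0:T, w3:T, w4:T, w7:T. ✓
w1: successors {w2, w4, w5, w7}; □p ∨ ¬p there: w2:T, w4:T, w5:T, w7:T. ✓
w2: successors {w0, w2, w3, w6}; □p ∨ ¬p there: w0:T, w2:T, w3:T, w6:T. ✓
w3: successors {w0, w2, w4, w7}; □p ∨ ¬p there: w0:T, w2:T, w4:T, w7:T. ✓
w4: successors {w3, w4, w6, w7}; □p ∨ ¬p there: w3:T, w4:T, w6:T, w7:T. ✓
w5: successors {w1, w3, w5}; □p ∨ ¬p there: w1:F, w3:T, w5:T. ✗
w6: successors {w1, w5, w6, w7}; □p ∨ ¬p there: w1:F, w5:T, w6:T, w7:T. ✗
w7: successors {w0, w1, w4, w6, w7}; □p ∨ ¬p there: w0:T, w1:F, w4:T, w6:T, w7:T. ✗
Satisfying worlds: {w0, w1, w2, w3, w4}.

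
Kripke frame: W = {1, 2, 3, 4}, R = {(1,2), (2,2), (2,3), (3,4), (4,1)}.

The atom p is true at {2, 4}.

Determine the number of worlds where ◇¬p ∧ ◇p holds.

1: ◇¬p is F, ◇p is T. ✗
2: ◇¬p is T, ◇p is T. ✓
3: ◇¬p is F, ◇p is T. ✗
4: ◇¬p is T, ◇p is F. ✗
Satisfying worlds: {2}.

1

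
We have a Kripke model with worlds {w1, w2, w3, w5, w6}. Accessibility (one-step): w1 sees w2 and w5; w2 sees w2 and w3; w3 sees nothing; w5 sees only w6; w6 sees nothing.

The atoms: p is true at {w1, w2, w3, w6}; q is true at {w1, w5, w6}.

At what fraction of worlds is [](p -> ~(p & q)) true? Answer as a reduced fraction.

w1: successors {w2, w5}; p -> ~(p & q) there: w2:T, w5:T. ✓
w2: successors {w2, w3}; p -> ~(p & q) there: w2:T, w3:T. ✓
w3: no successors, so [](p -> ~(p & q)) holds vacuously. ✓
w5: successors {w6}; p -> ~(p & q) there: w6:F. ✗
w6: no successors, so [](p -> ~(p & q)) holds vacuously. ✓
That's 4 of 5 worlds, so 4/5.

4/5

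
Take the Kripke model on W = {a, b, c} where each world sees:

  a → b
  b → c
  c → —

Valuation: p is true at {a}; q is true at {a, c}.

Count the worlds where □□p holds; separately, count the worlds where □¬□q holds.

For □□p:
a: successors {b}; □p there: b:F. ✗
b: successors {c}; □p there: c:T. ✓
c: no successors, so □□p holds vacuously. ✓
— 2 worlds.
For □¬□q:
a: successors {b}; ¬□q there: b:F. ✗
b: successors {c}; ¬□q there: c:F. ✗
c: no successors, so □¬□q holds vacuously. ✓
— 1 world.

2 and 1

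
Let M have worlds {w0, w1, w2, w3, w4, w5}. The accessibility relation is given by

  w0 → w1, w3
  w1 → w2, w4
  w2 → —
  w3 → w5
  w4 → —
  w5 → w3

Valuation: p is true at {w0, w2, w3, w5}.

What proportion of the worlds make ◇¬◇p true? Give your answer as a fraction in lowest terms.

w0: successors {w1, w3}; ¬◇p there: w1:F, w3:F. ✗
w1: successors {w2, w4}; ¬◇p there: w2:T, w4:T. ✓
w2: no successors, so ◇¬◇p fails. ✗
w3: successors {w5}; ¬◇p there: w5:F. ✗
w4: no successors, so ◇¬◇p fails. ✗
w5: successors {w3}; ¬◇p there: w3:F. ✗
That's 1 of 6 worlds, so 1/6.

1/6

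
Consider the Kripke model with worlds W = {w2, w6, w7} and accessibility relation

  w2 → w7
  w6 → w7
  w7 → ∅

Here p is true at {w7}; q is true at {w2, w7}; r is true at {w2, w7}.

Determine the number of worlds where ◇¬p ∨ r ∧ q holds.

2

w2: ◇¬p is F, r ∧ q is T. ✓
w6: ◇¬p is F, r ∧ q is F. ✗
w7: ◇¬p is F, r ∧ q is T. ✓
Satisfying worlds: {w2, w7}.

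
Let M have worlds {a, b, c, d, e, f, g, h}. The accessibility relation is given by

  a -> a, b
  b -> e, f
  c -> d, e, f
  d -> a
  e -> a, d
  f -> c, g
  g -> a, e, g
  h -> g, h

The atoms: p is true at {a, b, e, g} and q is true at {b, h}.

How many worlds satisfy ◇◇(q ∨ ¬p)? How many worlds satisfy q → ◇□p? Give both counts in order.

For ◇◇(q ∨ ¬p):
a: successors {a, b}; ◇(q ∨ ¬p) there: a:T, b:T. ✓
b: successors {e, f}; ◇(q ∨ ¬p) there: e:T, f:T. ✓
c: successors {d, e, f}; ◇(q ∨ ¬p) there: d:F, e:T, f:T. ✓
d: successors {a}; ◇(q ∨ ¬p) there: a:T. ✓
e: successors {a, d}; ◇(q ∨ ¬p) there: a:T, d:F. ✓
f: successors {c, g}; ◇(q ∨ ¬p) there: c:T, g:F. ✓
g: successors {a, e, g}; ◇(q ∨ ¬p) there: a:T, e:T, g:F. ✓
h: successors {g, h}; ◇(q ∨ ¬p) there: g:F, h:T. ✓
— 8 worlds.
For q → ◇□p:
a: q is F, ◇□p is T. ✓
b: q is T, ◇□p is F. ✗
c: q is F, ◇□p is T. ✓
d: q is F, ◇□p is T. ✓
e: q is F, ◇□p is T. ✓
f: q is F, ◇□p is T. ✓
g: q is F, ◇□p is T. ✓
h: q is T, ◇□p is T. ✓
— 7 worlds.

8 and 7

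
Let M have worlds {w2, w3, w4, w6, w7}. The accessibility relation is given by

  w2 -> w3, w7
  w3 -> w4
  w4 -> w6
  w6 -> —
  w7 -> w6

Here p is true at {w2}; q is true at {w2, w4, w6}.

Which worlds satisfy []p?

w2: successors {w3, w7}; p there: w3:F, w7:F. ✗
w3: successors {w4}; p there: w4:F. ✗
w4: successors {w6}; p there: w6:F. ✗
w6: no successors, so []p holds vacuously. ✓
w7: successors {w6}; p there: w6:F. ✗

{w6}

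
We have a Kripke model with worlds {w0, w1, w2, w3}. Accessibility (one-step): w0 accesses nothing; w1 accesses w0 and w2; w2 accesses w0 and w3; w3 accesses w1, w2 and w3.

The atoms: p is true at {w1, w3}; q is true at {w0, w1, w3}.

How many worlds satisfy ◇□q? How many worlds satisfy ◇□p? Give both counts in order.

3 and 2

For ◇□q:
w0: no successors, so ◇□q fails. ✗
w1: successors {w0, w2}; □q there: w0:T, w2:T. ✓
w2: successors {w0, w3}; □q there: w0:T, w3:F. ✓
w3: successors {w1, w2, w3}; □q there: w1:F, w2:T, w3:F. ✓
— 3 worlds.
For ◇□p:
w0: no successors, so ◇□p fails. ✗
w1: successors {w0, w2}; □p there: w0:T, w2:F. ✓
w2: successors {w0, w3}; □p there: w0:T, w3:F. ✓
w3: successors {w1, w2, w3}; □p there: w1:F, w2:F, w3:F. ✗
— 2 worlds.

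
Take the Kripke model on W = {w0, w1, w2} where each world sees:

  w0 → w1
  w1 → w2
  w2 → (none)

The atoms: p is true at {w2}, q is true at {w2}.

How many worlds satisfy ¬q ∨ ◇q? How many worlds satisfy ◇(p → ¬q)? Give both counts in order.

2 and 1

For ¬q ∨ ◇q:
w0: ¬q is T, ◇q is F. ✓
w1: ¬q is T, ◇q is T. ✓
w2: ¬q is F, ◇q is F. ✗
— 2 worlds.
For ◇(p → ¬q):
w0: successors {w1}; p → ¬q there: w1:T. ✓
w1: successors {w2}; p → ¬q there: w2:F. ✗
w2: no successors, so ◇(p → ¬q) fails. ✗
— 1 world.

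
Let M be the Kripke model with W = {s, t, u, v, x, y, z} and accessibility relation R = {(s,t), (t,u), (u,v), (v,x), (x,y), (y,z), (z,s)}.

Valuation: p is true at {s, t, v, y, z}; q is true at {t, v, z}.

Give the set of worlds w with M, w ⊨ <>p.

{s, u, x, y, z}

s: successors {t}; p there: t:T. ✓
t: successors {u}; p there: u:F. ✗
u: successors {v}; p there: v:T. ✓
v: successors {x}; p there: x:F. ✗
x: successors {y}; p there: y:T. ✓
y: successors {z}; p there: z:T. ✓
z: successors {s}; p there: s:T. ✓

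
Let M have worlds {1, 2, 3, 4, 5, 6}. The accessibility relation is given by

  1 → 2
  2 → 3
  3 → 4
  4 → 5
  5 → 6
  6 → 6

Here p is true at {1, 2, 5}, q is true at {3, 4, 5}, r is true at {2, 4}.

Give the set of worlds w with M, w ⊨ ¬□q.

1: □q is F. ✓
2: □q is T. ✗
3: □q is T. ✗
4: □q is T. ✗
5: □q is F. ✓
6: □q is F. ✓

{1, 5, 6}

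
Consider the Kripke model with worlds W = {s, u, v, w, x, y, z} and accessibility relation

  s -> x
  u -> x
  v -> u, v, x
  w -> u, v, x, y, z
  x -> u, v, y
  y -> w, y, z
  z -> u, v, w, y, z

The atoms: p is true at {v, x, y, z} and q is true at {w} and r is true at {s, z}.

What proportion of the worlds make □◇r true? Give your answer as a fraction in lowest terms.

1/7

s: successors {x}; ◇r there: x:F. ✗
u: successors {x}; ◇r there: x:F. ✗
v: successors {u, v, x}; ◇r there: u:F, v:F, x:F. ✗
w: successors {u, v, x, y, z}; ◇r there: u:F, v:F, x:F, y:T, z:T. ✗
x: successors {u, v, y}; ◇r there: u:F, v:F, y:T. ✗
y: successors {w, y, z}; ◇r there: w:T, y:T, z:T. ✓
z: successors {u, v, w, y, z}; ◇r there: u:F, v:F, w:T, y:T, z:T. ✗
That's 1 of 7 worlds, so 1/7.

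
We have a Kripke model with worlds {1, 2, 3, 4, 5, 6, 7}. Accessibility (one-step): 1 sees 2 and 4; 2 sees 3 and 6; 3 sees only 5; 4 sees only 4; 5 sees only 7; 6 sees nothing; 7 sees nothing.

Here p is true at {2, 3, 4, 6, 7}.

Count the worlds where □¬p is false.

4

1: successors {2, 4}; ¬p there: 2:F, 4:F. ✗
2: successors {3, 6}; ¬p there: 3:F, 6:F. ✗
3: successors {5}; ¬p there: 5:T. ✓
4: successors {4}; ¬p there: 4:F. ✗
5: successors {7}; ¬p there: 7:F. ✗
6: no successors, so □¬p holds vacuously. ✓
7: no successors, so □¬p holds vacuously. ✓
Satisfying worlds: {3, 6, 7}.
So □¬p fails at the other 4 worlds.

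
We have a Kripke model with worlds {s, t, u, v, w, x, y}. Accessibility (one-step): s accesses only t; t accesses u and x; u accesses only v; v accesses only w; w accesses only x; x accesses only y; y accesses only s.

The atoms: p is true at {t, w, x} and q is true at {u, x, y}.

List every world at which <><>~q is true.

{t, u, x, y}

s: successors {t}; <>~q there: t:F. ✗
t: successors {u, x}; <>~q there: u:T, x:F. ✓
u: successors {v}; <>~q there: v:T. ✓
v: successors {w}; <>~q there: w:F. ✗
w: successors {x}; <>~q there: x:F. ✗
x: successors {y}; <>~q there: y:T. ✓
y: successors {s}; <>~q there: s:T. ✓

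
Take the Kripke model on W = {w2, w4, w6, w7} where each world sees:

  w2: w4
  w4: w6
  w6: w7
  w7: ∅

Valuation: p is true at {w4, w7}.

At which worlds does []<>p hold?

{w4, w7}

w2: successors {w4}; <>p there: w4:F. ✗
w4: successors {w6}; <>p there: w6:T. ✓
w6: successors {w7}; <>p there: w7:F. ✗
w7: no successors, so []<>p holds vacuously. ✓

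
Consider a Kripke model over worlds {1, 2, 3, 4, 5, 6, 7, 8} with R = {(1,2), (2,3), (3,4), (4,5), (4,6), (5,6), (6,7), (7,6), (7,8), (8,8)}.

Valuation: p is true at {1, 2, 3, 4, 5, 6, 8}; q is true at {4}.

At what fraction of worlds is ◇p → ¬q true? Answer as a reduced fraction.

1: ◇p is T, ¬q is T. ✓
2: ◇p is T, ¬q is T. ✓
3: ◇p is T, ¬q is T. ✓
4: ◇p is T, ¬q is F. ✗
5: ◇p is T, ¬q is T. ✓
6: ◇p is F, ¬q is T. ✓
7: ◇p is T, ¬q is T. ✓
8: ◇p is T, ¬q is T. ✓
That's 7 of 8 worlds, so 7/8.

7/8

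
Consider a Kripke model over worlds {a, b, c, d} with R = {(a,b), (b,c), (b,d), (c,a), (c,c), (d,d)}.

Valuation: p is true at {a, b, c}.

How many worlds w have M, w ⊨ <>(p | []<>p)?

3

a: successors {b}; p | []<>p there: b:T. ✓
b: successors {c, d}; p | []<>p there: c:T, d:F. ✓
c: successors {a, c}; p | []<>p there: a:T, c:T. ✓
d: successors {d}; p | []<>p there: d:F. ✗
Satisfying worlds: {a, b, c}.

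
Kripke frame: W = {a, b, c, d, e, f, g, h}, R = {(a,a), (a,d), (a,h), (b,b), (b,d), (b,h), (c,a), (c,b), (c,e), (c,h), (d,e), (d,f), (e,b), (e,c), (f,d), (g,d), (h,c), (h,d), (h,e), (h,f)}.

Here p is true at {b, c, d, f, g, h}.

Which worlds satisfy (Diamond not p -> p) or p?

{b, c, d, e, f, g, h}

a: Diamond not p -> p is F, p is F. ✗
b: Diamond not p -> p is T, p is T. ✓
c: Diamond not p -> p is T, p is T. ✓
d: Diamond not p -> p is T, p is T. ✓
e: Diamond not p -> p is T, p is F. ✓
f: Diamond not p -> p is T, p is T. ✓
g: Diamond not p -> p is T, p is T. ✓
h: Diamond not p -> p is T, p is T. ✓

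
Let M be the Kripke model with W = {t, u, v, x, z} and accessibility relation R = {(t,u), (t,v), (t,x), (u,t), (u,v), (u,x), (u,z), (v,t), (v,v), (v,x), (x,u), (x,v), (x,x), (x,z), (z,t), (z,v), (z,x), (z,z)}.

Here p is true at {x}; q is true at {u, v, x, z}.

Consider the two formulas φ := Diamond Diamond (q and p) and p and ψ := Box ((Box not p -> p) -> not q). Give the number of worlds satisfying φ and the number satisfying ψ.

1 and 0

For Diamond Diamond (q and p) and p:
t: Diamond Diamond (q and p) is T, p is F. ✗
u: Diamond Diamond (q and p) is T, p is F. ✗
v: Diamond Diamond (q and p) is T, p is F. ✗
x: Diamond Diamond (q and p) is T, p is T. ✓
z: Diamond Diamond (q and p) is T, p is F. ✗
— 1 world.
For Box ((Box not p -> p) -> not q):
t: successors {u, v, x}; (Box not p -> p) -> not q there: u:F, v:F, x:F. ✗
u: successors {t, v, x, z}; (Box not p -> p) -> not q there: t:T, v:F, x:F, z:F. ✗
v: successors {t, v, x}; (Box not p -> p) -> not q there: t:T, v:F, x:F. ✗
x: successors {u, v, x, z}; (Box not p -> p) -> not q there: u:F, v:F, x:F, z:F. ✗
z: successors {t, v, x, z}; (Box not p -> p) -> not q there: t:T, v:F, x:F, z:F. ✗
— 0 worlds.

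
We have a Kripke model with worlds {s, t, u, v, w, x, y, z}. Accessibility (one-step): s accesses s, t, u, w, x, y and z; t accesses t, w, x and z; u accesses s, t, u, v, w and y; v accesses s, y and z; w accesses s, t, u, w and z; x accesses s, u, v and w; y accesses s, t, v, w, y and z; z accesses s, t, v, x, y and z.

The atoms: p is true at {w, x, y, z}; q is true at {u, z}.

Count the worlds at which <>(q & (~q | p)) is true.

s: successors {s, t, u, w, x, y, z}; q & (~q | p) there: s:F, t:F, u:F, w:F, x:F, y:F, z:T. ✓
t: successors {t, w, x, z}; q & (~q | p) there: t:F, w:F, x:F, z:T. ✓
u: successors {s, t, u, v, w, y}; q & (~q | p) there: s:F, t:F, u:F, v:F, w:F, y:F. ✗
v: successors {s, y, z}; q & (~q | p) there: s:F, y:F, z:T. ✓
w: successors {s, t, u, w, z}; q & (~q | p) there: s:F, t:F, u:F, w:F, z:T. ✓
x: successors {s, u, v, w}; q & (~q | p) there: s:F, u:F, v:F, w:F. ✗
y: successors {s, t, v, w, y, z}; q & (~q | p) there: s:F, t:F, v:F, w:F, y:F, z:T. ✓
z: successors {s, t, v, x, y, z}; q & (~q | p) there: s:F, t:F, v:F, x:F, y:F, z:T. ✓
Satisfying worlds: {s, t, v, w, y, z}.

6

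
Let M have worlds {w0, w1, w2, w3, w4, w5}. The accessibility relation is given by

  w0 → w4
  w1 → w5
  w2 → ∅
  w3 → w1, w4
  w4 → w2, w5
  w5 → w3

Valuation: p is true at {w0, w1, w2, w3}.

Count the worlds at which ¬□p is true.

4

w0: □p is F. ✓
w1: □p is F. ✓
w2: □p is T. ✗
w3: □p is F. ✓
w4: □p is F. ✓
w5: □p is T. ✗
Satisfying worlds: {w0, w1, w3, w4}.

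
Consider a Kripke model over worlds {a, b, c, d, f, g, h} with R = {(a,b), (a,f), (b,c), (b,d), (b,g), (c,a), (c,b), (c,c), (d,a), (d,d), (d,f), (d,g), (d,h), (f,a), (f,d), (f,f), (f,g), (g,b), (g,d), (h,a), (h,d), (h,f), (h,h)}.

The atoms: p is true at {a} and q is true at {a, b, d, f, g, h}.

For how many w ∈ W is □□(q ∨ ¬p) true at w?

7

a: successors {b, f}; □(q ∨ ¬p) there: b:T, f:T. ✓
b: successors {c, d, g}; □(q ∨ ¬p) there: c:T, d:T, g:T. ✓
c: successors {a, b, c}; □(q ∨ ¬p) there: a:T, b:T, c:T. ✓
d: successors {a, d, f, g, h}; □(q ∨ ¬p) there: a:T, d:T, f:T, g:T, h:T. ✓
f: successors {a, d, f, g}; □(q ∨ ¬p) there: a:T, d:T, f:T, g:T. ✓
g: successors {b, d}; □(q ∨ ¬p) there: b:T, d:T. ✓
h: successors {a, d, f, h}; □(q ∨ ¬p) there: a:T, d:T, f:T, h:T. ✓
Satisfying worlds: {a, b, c, d, f, g, h}.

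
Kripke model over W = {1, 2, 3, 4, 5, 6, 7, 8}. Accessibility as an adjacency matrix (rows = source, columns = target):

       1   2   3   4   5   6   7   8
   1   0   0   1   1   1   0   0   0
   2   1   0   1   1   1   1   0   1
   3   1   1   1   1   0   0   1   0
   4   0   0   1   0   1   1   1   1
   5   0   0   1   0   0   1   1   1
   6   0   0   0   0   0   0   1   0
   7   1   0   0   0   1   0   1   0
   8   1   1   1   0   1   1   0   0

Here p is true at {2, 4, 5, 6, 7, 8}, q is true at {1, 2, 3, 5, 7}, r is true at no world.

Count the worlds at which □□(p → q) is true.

1

1: successors {3, 4, 5}; □(p → q) there: 3:F, 4:F, 5:F. ✗
2: successors {1, 3, 4, 5, 6, 8}; □(p → q) there: 1:F, 3:F, 4:F, 5:F, 6:T, 8:F. ✗
3: successors {1, 2, 3, 4, 7}; □(p → q) there: 1:F, 2:F, 3:F, 4:F, 7:T. ✗
4: successors {3, 5, 6, 7, 8}; □(p → q) there: 3:F, 5:F, 6:T, 7:T, 8:F. ✗
5: successors {3, 6, 7, 8}; □(p → q) there: 3:F, 6:T, 7:T, 8:F. ✗
6: successors {7}; □(p → q) there: 7:T. ✓
7: successors {1, 5, 7}; □(p → q) there: 1:F, 5:F, 7:T. ✗
8: successors {1, 2, 3, 5, 6}; □(p → q) there: 1:F, 2:F, 3:F, 5:F, 6:T. ✗
Satisfying worlds: {6}.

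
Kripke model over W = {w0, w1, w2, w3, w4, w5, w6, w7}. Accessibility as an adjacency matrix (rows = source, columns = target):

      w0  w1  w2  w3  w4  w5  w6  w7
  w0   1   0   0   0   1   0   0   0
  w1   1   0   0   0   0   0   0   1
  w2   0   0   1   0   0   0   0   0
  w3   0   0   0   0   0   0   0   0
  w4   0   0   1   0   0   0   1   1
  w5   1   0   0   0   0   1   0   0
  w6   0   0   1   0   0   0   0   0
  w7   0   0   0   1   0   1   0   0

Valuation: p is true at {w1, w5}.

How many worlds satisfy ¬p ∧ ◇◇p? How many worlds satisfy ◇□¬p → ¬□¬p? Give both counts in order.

2 and 3

For ¬p ∧ ◇◇p:
w0: ¬p is T, ◇◇p is F. ✗
w1: ¬p is F, ◇◇p is T. ✗
w2: ¬p is T, ◇◇p is F. ✗
w3: ¬p is T, ◇◇p is F. ✗
w4: ¬p is T, ◇◇p is T. ✓
w5: ¬p is F, ◇◇p is T. ✗
w6: ¬p is T, ◇◇p is F. ✗
w7: ¬p is T, ◇◇p is T. ✓
— 2 worlds.
For ◇□¬p → ¬□¬p:
w0: ◇□¬p is T, ¬□¬p is F. ✗
w1: ◇□¬p is T, ¬□¬p is F. ✗
w2: ◇□¬p is T, ¬□¬p is F. ✗
w3: ◇□¬p is F, ¬□¬p is F. ✓
w4: ◇□¬p is T, ¬□¬p is F. ✗
w5: ◇□¬p is T, ¬□¬p is T. ✓
w6: ◇□¬p is T, ¬□¬p is F. ✗
w7: ◇□¬p is T, ¬□¬p is T. ✓
— 3 worlds.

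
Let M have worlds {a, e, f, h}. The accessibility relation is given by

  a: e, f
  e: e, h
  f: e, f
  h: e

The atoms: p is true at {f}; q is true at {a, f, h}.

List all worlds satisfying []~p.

{e, h}

a: successors {e, f}; ~p there: e:T, f:F. ✗
e: successors {e, h}; ~p there: e:T, h:T. ✓
f: successors {e, f}; ~p there: e:T, f:F. ✗
h: successors {e}; ~p there: e:T. ✓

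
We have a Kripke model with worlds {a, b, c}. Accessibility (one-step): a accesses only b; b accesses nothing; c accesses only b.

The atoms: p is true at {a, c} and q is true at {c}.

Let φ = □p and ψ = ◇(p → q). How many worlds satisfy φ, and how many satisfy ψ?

1 and 2

For □p:
a: successors {b}; p there: b:F. ✗
b: no successors, so □p holds vacuously. ✓
c: successors {b}; p there: b:F. ✗
— 1 world.
For ◇(p → q):
a: successors {b}; p → q there: b:T. ✓
b: no successors, so ◇(p → q) fails. ✗
c: successors {b}; p → q there: b:T. ✓
— 2 worlds.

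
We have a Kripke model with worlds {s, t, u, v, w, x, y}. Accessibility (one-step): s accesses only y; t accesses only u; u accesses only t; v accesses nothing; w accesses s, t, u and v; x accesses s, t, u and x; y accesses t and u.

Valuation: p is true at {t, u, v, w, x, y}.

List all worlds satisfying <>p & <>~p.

{w, x}

s: <>p is T, <>~p is F. ✗
t: <>p is T, <>~p is F. ✗
u: <>p is T, <>~p is F. ✗
v: <>p is F, <>~p is F. ✗
w: <>p is T, <>~p is T. ✓
x: <>p is T, <>~p is T. ✓
y: <>p is T, <>~p is F. ✗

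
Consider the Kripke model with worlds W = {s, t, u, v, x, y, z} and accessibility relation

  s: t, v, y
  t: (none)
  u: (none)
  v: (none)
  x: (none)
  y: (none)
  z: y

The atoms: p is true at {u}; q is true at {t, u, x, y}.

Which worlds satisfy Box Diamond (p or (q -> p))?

{t, u, v, x, y}

s: successors {t, v, y}; Diamond (p or (q -> p)) there: t:F, v:F, y:F. ✗
t: no successors, so Box Diamond (p or (q -> p)) holds vacuously. ✓
u: no successors, so Box Diamond (p or (q -> p)) holds vacuously. ✓
v: no successors, so Box Diamond (p or (q -> p)) holds vacuously. ✓
x: no successors, so Box Diamond (p or (q -> p)) holds vacuously. ✓
y: no successors, so Box Diamond (p or (q -> p)) holds vacuously. ✓
z: successors {y}; Diamond (p or (q -> p)) there: y:F. ✗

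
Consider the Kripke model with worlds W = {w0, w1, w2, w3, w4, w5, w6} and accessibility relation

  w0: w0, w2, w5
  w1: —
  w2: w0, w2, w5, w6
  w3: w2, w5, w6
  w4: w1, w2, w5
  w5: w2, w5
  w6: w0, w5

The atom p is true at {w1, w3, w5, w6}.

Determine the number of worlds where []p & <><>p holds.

0

w0: []p is F, <><>p is T. ✗
w1: []p is T, <><>p is F. ✗
w2: []p is F, <><>p is T. ✗
w3: []p is F, <><>p is T. ✗
w4: []p is F, <><>p is T. ✗
w5: []p is F, <><>p is T. ✗
w6: []p is F, <><>p is T. ✗
Satisfying worlds: ∅.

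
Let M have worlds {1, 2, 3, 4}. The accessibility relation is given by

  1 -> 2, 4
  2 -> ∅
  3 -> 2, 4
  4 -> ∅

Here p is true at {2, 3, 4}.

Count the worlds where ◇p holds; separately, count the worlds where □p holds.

For ◇p:
1: successors {2, 4}; p there: 2:T, 4:T. ✓
2: no successors, so ◇p fails. ✗
3: successors {2, 4}; p there: 2:T, 4:T. ✓
4: no successors, so ◇p fails. ✗
— 2 worlds.
For □p:
1: successors {2, 4}; p there: 2:T, 4:T. ✓
2: no successors, so □p holds vacuously. ✓
3: successors {2, 4}; p there: 2:T, 4:T. ✓
4: no successors, so □p holds vacuously. ✓
— 4 worlds.

2 and 4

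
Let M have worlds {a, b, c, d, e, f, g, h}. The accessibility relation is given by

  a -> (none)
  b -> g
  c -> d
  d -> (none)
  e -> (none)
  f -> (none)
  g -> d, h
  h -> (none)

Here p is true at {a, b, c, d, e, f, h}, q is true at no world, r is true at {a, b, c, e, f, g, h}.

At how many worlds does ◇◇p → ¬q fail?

a: ◇◇p is F, ¬q is T. ✓
b: ◇◇p is T, ¬q is T. ✓
c: ◇◇p is F, ¬q is T. ✓
d: ◇◇p is F, ¬q is T. ✓
e: ◇◇p is F, ¬q is T. ✓
f: ◇◇p is F, ¬q is T. ✓
g: ◇◇p is F, ¬q is T. ✓
h: ◇◇p is F, ¬q is T. ✓
Satisfying worlds: {a, b, c, d, e, f, g, h}.
So ◇◇p → ¬q fails at the other 0 worlds.

0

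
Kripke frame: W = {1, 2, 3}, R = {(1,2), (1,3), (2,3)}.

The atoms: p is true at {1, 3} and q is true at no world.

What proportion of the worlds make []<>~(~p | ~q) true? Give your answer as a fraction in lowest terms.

1: successors {2, 3}; <>~(~p | ~q) there: 2:F, 3:F. ✗
2: successors {3}; <>~(~p | ~q) there: 3:F. ✗
3: no successors, so []<>~(~p | ~q) holds vacuously. ✓
That's 1 of 3 worlds, so 1/3.

1/3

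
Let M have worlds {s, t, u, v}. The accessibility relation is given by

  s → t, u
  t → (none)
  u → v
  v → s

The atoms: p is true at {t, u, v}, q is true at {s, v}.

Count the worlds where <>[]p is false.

2

s: successors {t, u}; []p there: t:T, u:T. ✓
t: no successors, so <>[]p fails. ✗
u: successors {v}; []p there: v:F. ✗
v: successors {s}; []p there: s:T. ✓
Satisfying worlds: {s, v}.
So <>[]p fails at the other 2 worlds.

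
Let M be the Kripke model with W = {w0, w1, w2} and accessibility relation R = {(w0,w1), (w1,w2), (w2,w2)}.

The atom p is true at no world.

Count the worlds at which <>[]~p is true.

w0: successors {w1}; []~p there: w1:T. ✓
w1: successors {w2}; []~p there: w2:T. ✓
w2: successors {w2}; []~p there: w2:T. ✓
Satisfying worlds: {w0, w1, w2}.

3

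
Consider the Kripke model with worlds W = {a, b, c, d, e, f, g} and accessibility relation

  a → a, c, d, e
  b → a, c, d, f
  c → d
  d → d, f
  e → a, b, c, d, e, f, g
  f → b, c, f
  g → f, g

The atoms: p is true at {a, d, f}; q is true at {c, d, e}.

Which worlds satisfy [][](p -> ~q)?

a: successors {a, c, d, e}; [](p -> ~q) there: a:F, c:F, d:F, e:F. ✗
b: successors {a, c, d, f}; [](p -> ~q) there: a:F, c:F, d:F, f:T. ✗
c: successors {d}; [](p -> ~q) there: d:F. ✗
d: successors {d, f}; [](p -> ~q) there: d:F, f:T. ✗
e: successors {a, b, c, d, e, f, g}; [](p -> ~q) there: a:F, b:F, c:F, d:F, e:F, f:T, g:T. ✗
f: successors {b, c, f}; [](p -> ~q) there: b:F, c:F, f:T. ✗
g: successors {f, g}; [](p -> ~q) there: f:T, g:T. ✓

{g}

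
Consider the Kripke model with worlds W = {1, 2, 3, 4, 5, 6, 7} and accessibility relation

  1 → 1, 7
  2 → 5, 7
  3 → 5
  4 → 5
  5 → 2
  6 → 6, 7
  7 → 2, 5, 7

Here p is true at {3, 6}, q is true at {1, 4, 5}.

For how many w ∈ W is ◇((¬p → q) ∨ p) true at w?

1: successors {1, 7}; (¬p → q) ∨ p there: 1:T, 7:F. ✓
2: successors {5, 7}; (¬p → q) ∨ p there: 5:T, 7:F. ✓
3: successors {5}; (¬p → q) ∨ p there: 5:T. ✓
4: successors {5}; (¬p → q) ∨ p there: 5:T. ✓
5: successors {2}; (¬p → q) ∨ p there: 2:F. ✗
6: successors {6, 7}; (¬p → q) ∨ p there: 6:T, 7:F. ✓
7: successors {2, 5, 7}; (¬p → q) ∨ p there: 2:F, 5:T, 7:F. ✓
Satisfying worlds: {1, 2, 3, 4, 6, 7}.

6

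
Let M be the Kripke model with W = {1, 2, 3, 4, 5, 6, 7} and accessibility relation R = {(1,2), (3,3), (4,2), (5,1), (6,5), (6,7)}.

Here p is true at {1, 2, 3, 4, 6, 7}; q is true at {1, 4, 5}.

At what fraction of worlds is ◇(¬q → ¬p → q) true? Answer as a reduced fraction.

1: successors {2}; ¬q → ¬p → q there: 2:T. ✓
2: no successors, so ◇(¬q → ¬p → q) fails. ✗
3: successors {3}; ¬q → ¬p → q there: 3:T. ✓
4: successors {2}; ¬q → ¬p → q there: 2:T. ✓
5: successors {1}; ¬q → ¬p → q there: 1:T. ✓
6: successors {5, 7}; ¬q → ¬p → q there: 5:T, 7:T. ✓
7: no successors, so ◇(¬q → ¬p → q) fails. ✗
That's 5 of 7 worlds, so 5/7.

5/7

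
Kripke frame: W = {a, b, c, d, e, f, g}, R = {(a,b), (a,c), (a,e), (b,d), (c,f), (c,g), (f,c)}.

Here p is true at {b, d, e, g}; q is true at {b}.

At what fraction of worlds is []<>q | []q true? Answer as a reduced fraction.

3/7

a: []<>q is F, []q is F. ✗
b: []<>q is F, []q is F. ✗
c: []<>q is F, []q is F. ✗
d: []<>q is T, []q is T. ✓
e: []<>q is T, []q is T. ✓
f: []<>q is F, []q is F. ✗
g: []<>q is T, []q is T. ✓
That's 3 of 7 worlds, so 3/7.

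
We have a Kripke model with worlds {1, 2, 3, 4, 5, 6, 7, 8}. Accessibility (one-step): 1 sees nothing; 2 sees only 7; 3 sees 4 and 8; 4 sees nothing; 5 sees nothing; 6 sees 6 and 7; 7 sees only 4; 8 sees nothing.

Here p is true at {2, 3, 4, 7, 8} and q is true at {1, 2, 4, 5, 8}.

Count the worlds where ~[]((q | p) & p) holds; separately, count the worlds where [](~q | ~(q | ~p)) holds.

For ~[]((q | p) & p):
1: []((q | p) & p) is T. ✗
2: []((q | p) & p) is T. ✗
3: []((q | p) & p) is T. ✗
4: []((q | p) & p) is T. ✗
5: []((q | p) & p) is T. ✗
6: []((q | p) & p) is F. ✓
7: []((q | p) & p) is T. ✗
8: []((q | p) & p) is T. ✗
— 1 world.
For [](~q | ~(q | ~p)):
1: no successors, so [](~q | ~(q | ~p)) holds vacuously. ✓
2: successors {7}; ~q | ~(q | ~p) there: 7:T. ✓
3: successors {4, 8}; ~q | ~(q | ~p) there: 4:F, 8:F. ✗
4: no successors, so [](~q | ~(q | ~p)) holds vacuously. ✓
5: no successors, so [](~q | ~(q | ~p)) holds vacuously. ✓
6: successors {6, 7}; ~q | ~(q | ~p) there: 6:T, 7:T. ✓
7: successors {4}; ~q | ~(q | ~p) there: 4:F. ✗
8: no successors, so [](~q | ~(q | ~p)) holds vacuously. ✓
— 6 worlds.

1 and 6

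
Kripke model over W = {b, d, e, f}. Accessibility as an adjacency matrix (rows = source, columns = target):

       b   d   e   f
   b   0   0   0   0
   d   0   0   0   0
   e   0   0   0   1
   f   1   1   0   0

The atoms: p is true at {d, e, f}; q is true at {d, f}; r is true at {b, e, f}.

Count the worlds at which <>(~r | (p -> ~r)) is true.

b: no successors, so <>(~r | (p -> ~r)) fails. ✗
d: no successors, so <>(~r | (p -> ~r)) fails. ✗
e: successors {f}; ~r | (p -> ~r) there: f:F. ✗
f: successors {b, d}; ~r | (p -> ~r) there: b:T, d:T. ✓
Satisfying worlds: {f}.

1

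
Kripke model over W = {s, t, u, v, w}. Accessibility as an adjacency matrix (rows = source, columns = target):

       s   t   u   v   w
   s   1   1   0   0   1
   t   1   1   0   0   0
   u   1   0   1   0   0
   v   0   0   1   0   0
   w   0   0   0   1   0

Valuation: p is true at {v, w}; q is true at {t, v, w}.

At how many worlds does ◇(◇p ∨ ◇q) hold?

s: successors {s, t, w}; ◇p ∨ ◇q there: s:T, t:T, w:T. ✓
t: successors {s, t}; ◇p ∨ ◇q there: s:T, t:T. ✓
u: successors {s, u}; ◇p ∨ ◇q there: s:T, u:F. ✓
v: successors {u}; ◇p ∨ ◇q there: u:F. ✗
w: successors {v}; ◇p ∨ ◇q there: v:F. ✗
Satisfying worlds: {s, t, u}.

3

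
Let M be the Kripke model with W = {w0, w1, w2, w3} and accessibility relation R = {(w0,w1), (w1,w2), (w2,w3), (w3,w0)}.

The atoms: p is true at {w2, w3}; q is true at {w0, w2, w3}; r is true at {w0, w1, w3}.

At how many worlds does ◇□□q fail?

1

w0: successors {w1}; □□q there: w1:T. ✓
w1: successors {w2}; □□q there: w2:T. ✓
w2: successors {w3}; □□q there: w3:F. ✗
w3: successors {w0}; □□q there: w0:T. ✓
Satisfying worlds: {w0, w1, w3}.
So ◇□□q fails at the other 1 world.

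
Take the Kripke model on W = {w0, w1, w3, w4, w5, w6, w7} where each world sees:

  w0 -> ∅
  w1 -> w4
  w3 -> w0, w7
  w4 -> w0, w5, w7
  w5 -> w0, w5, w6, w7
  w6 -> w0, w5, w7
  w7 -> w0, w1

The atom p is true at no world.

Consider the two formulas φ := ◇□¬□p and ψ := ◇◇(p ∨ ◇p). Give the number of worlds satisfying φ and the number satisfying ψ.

5 and 0

For ◇□¬□p:
w0: no successors, so ◇□¬□p fails. ✗
w1: successors {w4}; □¬□p there: w4:F. ✗
w3: successors {w0, w7}; □¬□p there: w0:T, w7:F. ✓
w4: successors {w0, w5, w7}; □¬□p there: w0:T, w5:F, w7:F. ✓
w5: successors {w0, w5, w6, w7}; □¬□p there: w0:T, w5:F, w6:F, w7:F. ✓
w6: successors {w0, w5, w7}; □¬□p there: w0:T, w5:F, w7:F. ✓
w7: successors {w0, w1}; □¬□p there: w0:T, w1:T. ✓
— 5 worlds.
For ◇◇(p ∨ ◇p):
w0: no successors, so ◇◇(p ∨ ◇p) fails. ✗
w1: successors {w4}; ◇(p ∨ ◇p) there: w4:F. ✗
w3: successors {w0, w7}; ◇(p ∨ ◇p) there: w0:F, w7:F. ✗
w4: successors {w0, w5, w7}; ◇(p ∨ ◇p) there: w0:F, w5:F, w7:F. ✗
w5: successors {w0, w5, w6, w7}; ◇(p ∨ ◇p) there: w0:F, w5:F, w6:F, w7:F. ✗
w6: successors {w0, w5, w7}; ◇(p ∨ ◇p) there: w0:F, w5:F, w7:F. ✗
w7: successors {w0, w1}; ◇(p ∨ ◇p) there: w0:F, w1:F. ✗
— 0 worlds.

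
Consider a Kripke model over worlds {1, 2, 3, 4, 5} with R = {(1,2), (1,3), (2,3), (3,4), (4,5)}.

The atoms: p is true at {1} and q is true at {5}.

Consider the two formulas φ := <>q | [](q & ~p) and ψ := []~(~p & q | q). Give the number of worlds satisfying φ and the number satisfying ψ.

For <>q | [](q & ~p):
1: <>q is F, [](q & ~p) is F. ✗
2: <>q is F, [](q & ~p) is F. ✗
3: <>q is F, [](q & ~p) is F. ✗
4: <>q is T, [](q & ~p) is T. ✓
5: <>q is F, [](q & ~p) is T. ✓
— 2 worlds.
For []~(~p & q | q):
1: successors {2, 3}; ~(~p & q | q) there: 2:T, 3:T. ✓
2: successors {3}; ~(~p & q | q) there: 3:T. ✓
3: successors {4}; ~(~p & q | q) there: 4:T. ✓
4: successors {5}; ~(~p & q | q) there: 5:F. ✗
5: no successors, so []~(~p & q | q) holds vacuously. ✓
— 4 worlds.

2 and 4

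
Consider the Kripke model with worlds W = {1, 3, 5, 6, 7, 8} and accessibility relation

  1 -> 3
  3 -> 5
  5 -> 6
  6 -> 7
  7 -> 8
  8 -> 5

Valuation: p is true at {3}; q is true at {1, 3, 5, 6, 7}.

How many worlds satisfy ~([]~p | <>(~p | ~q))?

1

1: []~p | <>(~p | ~q) is F. ✓
3: []~p | <>(~p | ~q) is T. ✗
5: []~p | <>(~p | ~q) is T. ✗
6: []~p | <>(~p | ~q) is T. ✗
7: []~p | <>(~p | ~q) is T. ✗
8: []~p | <>(~p | ~q) is T. ✗
Satisfying worlds: {1}.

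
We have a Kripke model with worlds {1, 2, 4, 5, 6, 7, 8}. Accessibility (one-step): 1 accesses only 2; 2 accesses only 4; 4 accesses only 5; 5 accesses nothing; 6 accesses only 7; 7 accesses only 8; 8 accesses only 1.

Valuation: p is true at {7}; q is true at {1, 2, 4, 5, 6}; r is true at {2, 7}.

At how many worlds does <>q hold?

4

1: successors {2}; q there: 2:T. ✓
2: successors {4}; q there: 4:T. ✓
4: successors {5}; q there: 5:T. ✓
5: no successors, so <>q fails. ✗
6: successors {7}; q there: 7:F. ✗
7: successors {8}; q there: 8:F. ✗
8: successors {1}; q there: 1:T. ✓
Satisfying worlds: {1, 2, 4, 8}.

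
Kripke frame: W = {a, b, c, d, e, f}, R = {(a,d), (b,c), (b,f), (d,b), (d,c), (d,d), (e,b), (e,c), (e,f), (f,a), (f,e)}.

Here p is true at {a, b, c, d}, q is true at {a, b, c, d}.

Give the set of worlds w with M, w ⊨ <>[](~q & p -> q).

{a, b, d, e, f}

a: successors {d}; [](~q & p -> q) there: d:T. ✓
b: successors {c, f}; [](~q & p -> q) there: c:T, f:T. ✓
c: no successors, so <>[](~q & p -> q) fails. ✗
d: successors {b, c, d}; [](~q & p -> q) there: b:T, c:T, d:T. ✓
e: successors {b, c, f}; [](~q & p -> q) there: b:T, c:T, f:T. ✓
f: successors {a, e}; [](~q & p -> q) there: a:T, e:T. ✓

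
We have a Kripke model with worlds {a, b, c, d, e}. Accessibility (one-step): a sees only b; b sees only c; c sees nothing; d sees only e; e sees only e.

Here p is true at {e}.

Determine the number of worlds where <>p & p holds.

1

a: <>p is F, p is F. ✗
b: <>p is F, p is F. ✗
c: <>p is F, p is F. ✗
d: <>p is T, p is F. ✗
e: <>p is T, p is T. ✓
Satisfying worlds: {e}.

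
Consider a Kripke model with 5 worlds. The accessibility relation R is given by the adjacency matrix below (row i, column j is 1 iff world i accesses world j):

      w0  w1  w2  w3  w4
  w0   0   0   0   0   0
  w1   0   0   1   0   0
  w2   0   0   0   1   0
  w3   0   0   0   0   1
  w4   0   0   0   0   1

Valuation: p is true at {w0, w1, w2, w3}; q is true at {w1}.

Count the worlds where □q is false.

w0: no successors, so □q holds vacuously. ✓
w1: successors {w2}; q there: w2:F. ✗
w2: successors {w3}; q there: w3:F. ✗
w3: successors {w4}; q there: w4:F. ✗
w4: successors {w4}; q there: w4:F. ✗
Satisfying worlds: {w0}.
So □q fails at the other 4 worlds.

4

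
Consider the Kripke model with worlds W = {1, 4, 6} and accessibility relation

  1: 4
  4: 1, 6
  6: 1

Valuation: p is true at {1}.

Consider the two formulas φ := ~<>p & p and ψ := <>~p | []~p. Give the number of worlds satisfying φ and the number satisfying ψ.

1 and 2

For ~<>p & p:
1: ~<>p is T, p is T. ✓
4: ~<>p is F, p is F. ✗
6: ~<>p is F, p is F. ✗
— 1 world.
For <>~p | []~p:
1: <>~p is T, []~p is T. ✓
4: <>~p is T, []~p is F. ✓
6: <>~p is F, []~p is F. ✗
— 2 worlds.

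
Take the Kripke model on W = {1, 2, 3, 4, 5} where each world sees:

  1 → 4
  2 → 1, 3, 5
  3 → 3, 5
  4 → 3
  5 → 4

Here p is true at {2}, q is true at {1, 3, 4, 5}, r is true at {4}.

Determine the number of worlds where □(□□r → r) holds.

1: successors {4}; □□r → r there: 4:T. ✓
2: successors {1, 3, 5}; □□r → r there: 1:T, 3:T, 5:T. ✓
3: successors {3, 5}; □□r → r there: 3:T, 5:T. ✓
4: successors {3}; □□r → r there: 3:T. ✓
5: successors {4}; □□r → r there: 4:T. ✓
Satisfying worlds: {1, 2, 3, 4, 5}.

5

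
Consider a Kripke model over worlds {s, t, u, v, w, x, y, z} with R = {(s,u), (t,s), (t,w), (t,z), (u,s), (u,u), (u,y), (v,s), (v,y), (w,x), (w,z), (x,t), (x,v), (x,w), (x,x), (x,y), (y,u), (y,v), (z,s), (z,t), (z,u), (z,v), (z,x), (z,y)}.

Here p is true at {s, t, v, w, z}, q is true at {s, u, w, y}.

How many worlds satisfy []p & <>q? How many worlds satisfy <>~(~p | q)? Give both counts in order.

1 and 5

For []p & <>q:
s: []p is F, <>q is T. ✗
t: []p is T, <>q is T. ✓
u: []p is F, <>q is T. ✗
v: []p is F, <>q is T. ✗
w: []p is F, <>q is F. ✗
x: []p is F, <>q is T. ✗
y: []p is F, <>q is T. ✗
z: []p is F, <>q is T. ✗
— 1 world.
For <>~(~p | q):
s: successors {u}; ~(~p | q) there: u:F. ✗
t: successors {s, w, z}; ~(~p | q) there: s:F, w:F, z:T. ✓
u: successors {s, u, y}; ~(~p | q) there: s:F, u:F, y:F. ✗
v: successors {s, y}; ~(~p | q) there: s:F, y:F. ✗
w: successors {x, z}; ~(~p | q) there: x:F, z:T. ✓
x: successors {t, v, w, x, y}; ~(~p | q) there: t:T, v:T, w:F, x:F, y:F. ✓
y: successors {u, v}; ~(~p | q) there: u:F, v:T. ✓
z: successors {s, t, u, v, x, y}; ~(~p | q) there: s:F, t:T, u:F, v:T, x:F, y:F. ✓
— 5 worlds.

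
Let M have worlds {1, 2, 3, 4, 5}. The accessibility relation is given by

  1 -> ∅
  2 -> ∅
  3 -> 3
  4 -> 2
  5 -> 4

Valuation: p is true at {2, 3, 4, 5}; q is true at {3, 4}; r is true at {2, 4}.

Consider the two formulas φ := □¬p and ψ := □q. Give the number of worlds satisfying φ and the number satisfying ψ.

2 and 4

For □¬p:
1: no successors, so □¬p holds vacuously. ✓
2: no successors, so □¬p holds vacuously. ✓
3: successors {3}; ¬p there: 3:F. ✗
4: successors {2}; ¬p there: 2:F. ✗
5: successors {4}; ¬p there: 4:F. ✗
— 2 worlds.
For □q:
1: no successors, so □q holds vacuously. ✓
2: no successors, so □q holds vacuously. ✓
3: successors {3}; q there: 3:T. ✓
4: successors {2}; q there: 2:F. ✗
5: successors {4}; q there: 4:T. ✓
— 4 worlds.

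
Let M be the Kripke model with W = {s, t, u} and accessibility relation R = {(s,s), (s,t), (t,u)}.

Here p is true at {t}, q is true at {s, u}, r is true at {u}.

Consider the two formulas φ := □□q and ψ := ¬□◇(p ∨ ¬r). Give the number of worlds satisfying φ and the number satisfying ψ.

For □□q:
s: successors {s, t}; □q there: s:F, t:T. ✗
t: successors {u}; □q there: u:T. ✓
u: no successors, so □□q holds vacuously. ✓
— 2 worlds.
For ¬□◇(p ∨ ¬r):
s: □◇(p ∨ ¬r) is F. ✓
t: □◇(p ∨ ¬r) is F. ✓
u: □◇(p ∨ ¬r) is T. ✗
— 2 worlds.

2 and 2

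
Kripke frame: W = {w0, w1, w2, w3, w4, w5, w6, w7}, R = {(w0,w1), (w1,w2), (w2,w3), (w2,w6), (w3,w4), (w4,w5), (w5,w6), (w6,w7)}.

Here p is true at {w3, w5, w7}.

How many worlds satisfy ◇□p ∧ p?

2

w0: ◇□p is F, p is F. ✗
w1: ◇□p is F, p is F. ✗
w2: ◇□p is T, p is F. ✗
w3: ◇□p is T, p is T. ✓
w4: ◇□p is F, p is F. ✗
w5: ◇□p is T, p is T. ✓
w6: ◇□p is T, p is F. ✗
w7: ◇□p is F, p is T. ✗
Satisfying worlds: {w3, w5}.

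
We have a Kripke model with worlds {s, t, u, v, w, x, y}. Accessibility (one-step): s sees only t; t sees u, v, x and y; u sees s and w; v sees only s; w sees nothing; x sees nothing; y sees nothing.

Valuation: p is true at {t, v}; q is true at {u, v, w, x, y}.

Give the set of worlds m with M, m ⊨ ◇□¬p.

{t, u}

s: successors {t}; □¬p there: t:F. ✗
t: successors {u, v, x, y}; □¬p there: u:T, v:T, x:T, y:T. ✓
u: successors {s, w}; □¬p there: s:F, w:T. ✓
v: successors {s}; □¬p there: s:F. ✗
w: no successors, so ◇□¬p fails. ✗
x: no successors, so ◇□¬p fails. ✗
y: no successors, so ◇□¬p fails. ✗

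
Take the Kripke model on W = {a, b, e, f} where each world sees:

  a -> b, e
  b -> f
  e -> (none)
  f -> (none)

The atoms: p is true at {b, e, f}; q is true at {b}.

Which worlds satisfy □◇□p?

a: successors {b, e}; ◇□p there: b:T, e:F. ✗
b: successors {f}; ◇□p there: f:F. ✗
e: no successors, so □◇□p holds vacuously. ✓
f: no successors, so □◇□p holds vacuously. ✓

{e, f}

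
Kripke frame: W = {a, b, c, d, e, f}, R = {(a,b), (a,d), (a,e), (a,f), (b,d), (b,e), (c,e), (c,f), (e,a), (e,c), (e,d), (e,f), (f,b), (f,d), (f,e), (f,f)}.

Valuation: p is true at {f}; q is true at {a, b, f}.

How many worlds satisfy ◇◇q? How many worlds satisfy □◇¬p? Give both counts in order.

For ◇◇q:
a: successors {b, d, e, f}; ◇q there: b:F, d:F, e:T, f:T. ✓
b: successors {d, e}; ◇q there: d:F, e:T. ✓
c: successors {e, f}; ◇q there: e:T, f:T. ✓
d: no successors, so ◇◇q fails. ✗
e: successors {a, c, d, f}; ◇q there: a:T, c:T, d:F, f:T. ✓
f: successors {b, d, e, f}; ◇q there: b:F, d:F, e:T, f:T. ✓
— 5 worlds.
For □◇¬p:
a: successors {b, d, e, f}; ◇¬p there: b:T, d:F, e:T, f:T. ✗
b: successors {d, e}; ◇¬p there: d:F, e:T. ✗
c: successors {e, f}; ◇¬p there: e:T, f:T. ✓
d: no successors, so □◇¬p holds vacuously. ✓
e: successors {a, c, d, f}; ◇¬p there: a:T, c:T, d:F, f:T. ✗
f: successors {b, d, e, f}; ◇¬p there: b:T, d:F, e:T, f:T. ✗
— 2 worlds.

5 and 2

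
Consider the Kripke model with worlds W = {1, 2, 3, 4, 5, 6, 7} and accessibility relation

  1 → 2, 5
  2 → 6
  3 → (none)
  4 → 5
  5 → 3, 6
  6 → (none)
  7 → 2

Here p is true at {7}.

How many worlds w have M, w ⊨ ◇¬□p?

1: successors {2, 5}; ¬□p there: 2:T, 5:T. ✓
2: successors {6}; ¬□p there: 6:F. ✗
3: no successors, so ◇¬□p fails. ✗
4: successors {5}; ¬□p there: 5:T. ✓
5: successors {3, 6}; ¬□p there: 3:F, 6:F. ✗
6: no successors, so ◇¬□p fails. ✗
7: successors {2}; ¬□p there: 2:T. ✓
Satisfying worlds: {1, 4, 7}.

3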